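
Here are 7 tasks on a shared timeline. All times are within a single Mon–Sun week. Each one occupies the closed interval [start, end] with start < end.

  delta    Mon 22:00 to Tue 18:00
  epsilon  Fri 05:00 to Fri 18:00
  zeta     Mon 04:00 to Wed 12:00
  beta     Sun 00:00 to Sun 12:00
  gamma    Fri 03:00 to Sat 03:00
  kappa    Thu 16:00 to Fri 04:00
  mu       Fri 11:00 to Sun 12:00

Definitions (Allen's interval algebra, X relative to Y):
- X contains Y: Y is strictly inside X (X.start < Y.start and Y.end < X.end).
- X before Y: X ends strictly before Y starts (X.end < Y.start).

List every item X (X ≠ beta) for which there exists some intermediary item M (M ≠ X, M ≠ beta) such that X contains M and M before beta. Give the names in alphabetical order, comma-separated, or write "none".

gamma, zeta

Target beta = [Sun 00:00, Sun 12:00].
Intermediaries M with M before beta: delta, epsilon, gamma, kappa, zeta.
Via delta — items with X contains delta: zeta.
Via epsilon — items with X contains epsilon: gamma.
Via gamma — items with X contains gamma: none.
Via kappa — items with X contains kappa: none.
Via zeta — items with X contains zeta: none.
Union: gamma, zeta.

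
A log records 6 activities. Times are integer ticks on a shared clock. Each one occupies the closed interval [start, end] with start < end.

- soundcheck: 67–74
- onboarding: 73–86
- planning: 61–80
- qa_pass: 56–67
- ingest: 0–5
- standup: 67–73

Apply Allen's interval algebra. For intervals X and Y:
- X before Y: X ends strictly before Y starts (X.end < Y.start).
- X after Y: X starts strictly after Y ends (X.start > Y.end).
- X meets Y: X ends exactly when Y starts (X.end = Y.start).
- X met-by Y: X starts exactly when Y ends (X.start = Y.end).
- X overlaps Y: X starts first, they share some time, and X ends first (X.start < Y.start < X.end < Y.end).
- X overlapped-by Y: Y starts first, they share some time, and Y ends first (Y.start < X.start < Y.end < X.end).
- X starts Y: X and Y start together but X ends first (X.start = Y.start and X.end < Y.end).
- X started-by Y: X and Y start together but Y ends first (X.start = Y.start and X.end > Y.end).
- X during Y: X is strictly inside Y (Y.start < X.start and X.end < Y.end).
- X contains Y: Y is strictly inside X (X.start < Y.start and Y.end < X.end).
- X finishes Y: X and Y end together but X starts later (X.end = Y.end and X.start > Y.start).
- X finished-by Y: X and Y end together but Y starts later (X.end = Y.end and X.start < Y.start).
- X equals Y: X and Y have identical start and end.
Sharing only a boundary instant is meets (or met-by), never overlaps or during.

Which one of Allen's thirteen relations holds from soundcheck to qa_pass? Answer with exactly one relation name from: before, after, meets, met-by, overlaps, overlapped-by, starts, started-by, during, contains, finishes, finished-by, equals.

met-by

soundcheck = [67, 74]; qa_pass = [56, 67].
Compare endpoints: soundcheck.start > qa_pass.start, soundcheck.start = qa_pass.end, soundcheck.end > qa_pass.start, soundcheck.end > qa_pass.end.
That pattern is 'met-by'.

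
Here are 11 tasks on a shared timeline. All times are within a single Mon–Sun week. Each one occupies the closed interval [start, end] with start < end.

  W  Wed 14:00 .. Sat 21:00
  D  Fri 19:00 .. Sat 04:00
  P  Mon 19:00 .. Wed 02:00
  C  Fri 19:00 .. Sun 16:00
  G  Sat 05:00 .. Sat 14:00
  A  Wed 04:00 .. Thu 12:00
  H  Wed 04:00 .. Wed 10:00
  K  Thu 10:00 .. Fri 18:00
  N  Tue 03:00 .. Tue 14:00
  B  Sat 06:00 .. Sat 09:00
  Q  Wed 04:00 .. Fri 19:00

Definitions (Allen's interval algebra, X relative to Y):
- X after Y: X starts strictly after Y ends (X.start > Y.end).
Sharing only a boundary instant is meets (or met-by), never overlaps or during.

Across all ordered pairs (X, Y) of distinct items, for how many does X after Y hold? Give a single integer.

36

Checking all 110 ordered pairs for relation 'after'; matching pairs in alphabetical order:
(A, N): A after N ✓
(A, P): A after P ✓
(B, A): B after A ✓
(B, D): B after D ✓
(B, H): B after H ✓
(B, K): B after K ✓
(B, N): B after N ✓
(B, P): B after P ✓
(B, Q): B after Q ✓
(C, A): C after A ✓
(C, H): C after H ✓
(C, K): C after K ✓
(C, N): C after N ✓
(C, P): C after P ✓
(D, A): D after A ✓
(D, H): D after H ✓
(D, K): D after K ✓
(D, N): D after N ✓
(D, P): D after P ✓
(G, A): G after A ✓
(G, D): G after D ✓
(G, H): G after H ✓
(G, K): G after K ✓
(G, N): G after N ✓
... plus 12 further pairs not listed.
Count: 36.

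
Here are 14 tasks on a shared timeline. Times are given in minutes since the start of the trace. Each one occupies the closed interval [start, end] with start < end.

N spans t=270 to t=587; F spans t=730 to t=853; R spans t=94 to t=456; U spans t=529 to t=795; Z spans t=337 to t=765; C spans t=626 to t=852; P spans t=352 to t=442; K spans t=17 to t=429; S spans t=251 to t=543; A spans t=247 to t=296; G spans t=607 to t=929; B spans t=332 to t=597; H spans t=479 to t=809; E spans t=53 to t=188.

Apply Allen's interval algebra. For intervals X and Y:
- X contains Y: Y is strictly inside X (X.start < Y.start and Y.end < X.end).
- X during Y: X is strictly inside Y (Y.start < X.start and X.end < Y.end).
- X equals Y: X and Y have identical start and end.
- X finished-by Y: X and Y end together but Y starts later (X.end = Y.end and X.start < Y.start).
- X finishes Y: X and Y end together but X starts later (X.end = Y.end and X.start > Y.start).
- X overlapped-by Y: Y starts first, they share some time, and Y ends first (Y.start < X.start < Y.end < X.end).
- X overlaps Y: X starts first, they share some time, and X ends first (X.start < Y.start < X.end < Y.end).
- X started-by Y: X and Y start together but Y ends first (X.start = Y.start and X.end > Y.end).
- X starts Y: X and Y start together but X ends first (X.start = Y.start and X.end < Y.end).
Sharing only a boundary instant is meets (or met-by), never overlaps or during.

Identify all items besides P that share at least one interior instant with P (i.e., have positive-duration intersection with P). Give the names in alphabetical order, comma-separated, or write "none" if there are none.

Target P = [t=352, t=442].
A [t=247, t=296] → before → no.
B [t=332, t=597] → contains → yes.
C [t=626, t=852] → after → no.
E [t=53, t=188] → before → no.
F [t=730, t=853] → after → no.
G [t=607, t=929] → after → no.
H [t=479, t=809] → after → no.
K [t=17, t=429] → overlaps → yes.
N [t=270, t=587] → contains → yes.
R [t=94, t=456] → contains → yes.
S [t=251, t=543] → contains → yes.
U [t=529, t=795] → after → no.
Z [t=337, t=765] → contains → yes.
Result: B, K, N, R, S, Z.

B, K, N, R, S, Z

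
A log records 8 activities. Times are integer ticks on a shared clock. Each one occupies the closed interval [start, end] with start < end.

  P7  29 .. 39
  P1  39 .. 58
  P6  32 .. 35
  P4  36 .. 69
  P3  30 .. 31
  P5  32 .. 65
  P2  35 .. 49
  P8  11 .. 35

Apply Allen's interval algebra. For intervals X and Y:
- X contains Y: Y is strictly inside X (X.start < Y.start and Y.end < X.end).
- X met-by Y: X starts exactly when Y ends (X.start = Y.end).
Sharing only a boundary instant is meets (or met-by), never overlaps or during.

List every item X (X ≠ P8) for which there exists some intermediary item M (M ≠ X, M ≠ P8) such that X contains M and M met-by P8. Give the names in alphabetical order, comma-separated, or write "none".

P5

Target P8 = [11, 35].
Intermediaries M with M met-by P8: P2.
Via P2 — items with X contains P2: P5.
Union: P5.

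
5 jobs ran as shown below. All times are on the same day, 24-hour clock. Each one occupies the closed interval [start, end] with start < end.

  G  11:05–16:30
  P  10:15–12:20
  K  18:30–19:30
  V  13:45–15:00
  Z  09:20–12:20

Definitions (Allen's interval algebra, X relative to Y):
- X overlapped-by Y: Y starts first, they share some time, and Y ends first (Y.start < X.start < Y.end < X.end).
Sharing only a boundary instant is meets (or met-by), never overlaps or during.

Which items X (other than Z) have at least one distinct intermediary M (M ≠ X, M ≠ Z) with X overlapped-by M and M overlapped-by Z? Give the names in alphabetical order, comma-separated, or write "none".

Target Z = [09:20, 12:20].
Intermediaries M with M overlapped-by Z: G.
Via G — items with X overlapped-by G: none.
Union: none.

none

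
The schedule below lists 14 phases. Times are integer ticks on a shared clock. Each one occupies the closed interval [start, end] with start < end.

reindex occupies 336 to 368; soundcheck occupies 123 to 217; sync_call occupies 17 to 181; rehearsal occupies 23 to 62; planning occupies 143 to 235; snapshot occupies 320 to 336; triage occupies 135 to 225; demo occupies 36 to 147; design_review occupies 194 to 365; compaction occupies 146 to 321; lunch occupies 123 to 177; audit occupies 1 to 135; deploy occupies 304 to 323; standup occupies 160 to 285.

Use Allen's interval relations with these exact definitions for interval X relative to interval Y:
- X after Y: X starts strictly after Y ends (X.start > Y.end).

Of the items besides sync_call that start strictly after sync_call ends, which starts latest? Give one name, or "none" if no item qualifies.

reindex

Target sync_call = [17, 181].
audit [1, 135] → overlaps → excluded.
compaction [146, 321] → overlapped-by → excluded.
demo [36, 147] → during → excluded.
deploy [304, 323] → after → candidate.
design_review [194, 365] → after → candidate.
lunch [123, 177] → during → excluded.
planning [143, 235] → overlapped-by → excluded.
rehearsal [23, 62] → during → excluded.
reindex [336, 368] → after → candidate.
snapshot [320, 336] → after → candidate.
soundcheck [123, 217] → overlapped-by → excluded.
standup [160, 285] → overlapped-by → excluded.
triage [135, 225] → overlapped-by → excluded.
Among candidates, latest start is 336 → reindex.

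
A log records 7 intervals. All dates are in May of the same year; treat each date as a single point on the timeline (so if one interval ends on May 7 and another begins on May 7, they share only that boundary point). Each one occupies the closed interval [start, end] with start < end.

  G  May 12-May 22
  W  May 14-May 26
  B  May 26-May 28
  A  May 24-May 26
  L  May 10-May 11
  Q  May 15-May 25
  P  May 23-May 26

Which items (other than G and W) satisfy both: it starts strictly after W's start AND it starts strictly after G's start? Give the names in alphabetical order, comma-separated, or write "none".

A, B, P, Q

Conditions: its start is strictly after W's start (X.start > May 14) AND its start is strictly after G's start (X.start > May 12).
A: start May 24 > May 14? ✓; start May 24 > May 12? ✓ → yes.
B: start May 26 > May 14? ✓; start May 26 > May 12? ✓ → yes.
L: start May 10 > May 14? ✗; start May 10 > May 12? ✗ → no.
P: start May 23 > May 14? ✓; start May 23 > May 12? ✓ → yes.
Q: start May 15 > May 14? ✓; start May 15 > May 12? ✓ → yes.
Result: A, B, P, Q.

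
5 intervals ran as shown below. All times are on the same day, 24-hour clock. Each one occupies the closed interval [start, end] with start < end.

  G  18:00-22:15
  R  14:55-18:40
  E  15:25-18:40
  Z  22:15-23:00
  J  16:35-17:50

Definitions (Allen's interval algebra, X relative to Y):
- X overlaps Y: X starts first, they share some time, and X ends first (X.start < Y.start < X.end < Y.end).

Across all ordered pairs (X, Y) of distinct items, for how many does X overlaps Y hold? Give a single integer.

2

Checking all 20 ordered pairs for relation 'overlaps'; matching pairs in alphabetical order:
(E, G): E overlaps G ✓
(R, G): R overlaps G ✓
Count: 2.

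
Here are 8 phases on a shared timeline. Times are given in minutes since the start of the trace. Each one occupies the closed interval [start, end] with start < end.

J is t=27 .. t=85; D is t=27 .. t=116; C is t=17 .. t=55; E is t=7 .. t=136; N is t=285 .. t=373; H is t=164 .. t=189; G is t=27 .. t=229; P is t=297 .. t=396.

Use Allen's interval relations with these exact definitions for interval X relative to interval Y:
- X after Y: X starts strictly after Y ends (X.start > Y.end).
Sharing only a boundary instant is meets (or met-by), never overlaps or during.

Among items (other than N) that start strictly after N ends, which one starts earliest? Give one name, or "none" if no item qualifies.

none

Target N = [t=285, t=373].
C [t=17, t=55] → before → excluded.
D [t=27, t=116] → before → excluded.
E [t=7, t=136] → before → excluded.
G [t=27, t=229] → before → excluded.
H [t=164, t=189] → before → excluded.
J [t=27, t=85] → before → excluded.
P [t=297, t=396] → overlapped-by → excluded.
No candidates → none.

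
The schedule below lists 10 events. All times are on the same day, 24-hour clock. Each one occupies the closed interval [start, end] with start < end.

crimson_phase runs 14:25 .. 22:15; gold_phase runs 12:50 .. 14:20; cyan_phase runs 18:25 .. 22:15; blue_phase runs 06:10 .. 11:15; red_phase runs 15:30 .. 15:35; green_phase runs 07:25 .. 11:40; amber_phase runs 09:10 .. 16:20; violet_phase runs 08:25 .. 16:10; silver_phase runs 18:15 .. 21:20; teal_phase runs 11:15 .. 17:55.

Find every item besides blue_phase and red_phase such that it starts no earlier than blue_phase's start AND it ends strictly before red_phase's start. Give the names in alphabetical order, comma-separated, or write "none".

gold_phase, green_phase

Conditions: its start is no earlier than blue_phase's start (X.start >= 06:10) AND its end is strictly before red_phase's start (X.end < 15:30).
amber_phase: start 09:10 >= 06:10? ✓; end 16:20 < 15:30? ✗ → no.
crimson_phase: start 14:25 >= 06:10? ✓; end 22:15 < 15:30? ✗ → no.
cyan_phase: start 18:25 >= 06:10? ✓; end 22:15 < 15:30? ✗ → no.
gold_phase: start 12:50 >= 06:10? ✓; end 14:20 < 15:30? ✓ → yes.
green_phase: start 07:25 >= 06:10? ✓; end 11:40 < 15:30? ✓ → yes.
silver_phase: start 18:15 >= 06:10? ✓; end 21:20 < 15:30? ✗ → no.
teal_phase: start 11:15 >= 06:10? ✓; end 17:55 < 15:30? ✗ → no.
violet_phase: start 08:25 >= 06:10? ✓; end 16:10 < 15:30? ✗ → no.
Result: gold_phase, green_phase.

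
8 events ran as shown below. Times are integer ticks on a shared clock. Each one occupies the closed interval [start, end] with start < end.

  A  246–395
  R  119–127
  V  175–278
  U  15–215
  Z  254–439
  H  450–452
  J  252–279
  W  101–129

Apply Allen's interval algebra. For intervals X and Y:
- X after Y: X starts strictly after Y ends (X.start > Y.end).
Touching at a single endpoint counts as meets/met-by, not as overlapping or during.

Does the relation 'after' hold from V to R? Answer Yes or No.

V = [175, 278], R = [119, 127].
Actual relation of V to R: after.
Asked whether 'after' holds → Yes.

Yes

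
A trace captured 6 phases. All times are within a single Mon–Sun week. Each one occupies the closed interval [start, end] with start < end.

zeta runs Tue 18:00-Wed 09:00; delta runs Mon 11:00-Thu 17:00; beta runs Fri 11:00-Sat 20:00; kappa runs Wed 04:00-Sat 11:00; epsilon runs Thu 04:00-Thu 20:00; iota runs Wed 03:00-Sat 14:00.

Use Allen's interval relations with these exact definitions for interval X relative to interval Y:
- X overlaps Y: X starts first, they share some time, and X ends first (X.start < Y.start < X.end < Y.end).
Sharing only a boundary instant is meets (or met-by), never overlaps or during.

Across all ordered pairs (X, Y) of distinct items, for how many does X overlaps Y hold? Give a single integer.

Checking all 30 ordered pairs for relation 'overlaps'; matching pairs in alphabetical order:
(delta, epsilon): delta overlaps epsilon ✓
(delta, iota): delta overlaps iota ✓
(delta, kappa): delta overlaps kappa ✓
(iota, beta): iota overlaps beta ✓
(kappa, beta): kappa overlaps beta ✓
(zeta, iota): zeta overlaps iota ✓
(zeta, kappa): zeta overlaps kappa ✓
Count: 7.

7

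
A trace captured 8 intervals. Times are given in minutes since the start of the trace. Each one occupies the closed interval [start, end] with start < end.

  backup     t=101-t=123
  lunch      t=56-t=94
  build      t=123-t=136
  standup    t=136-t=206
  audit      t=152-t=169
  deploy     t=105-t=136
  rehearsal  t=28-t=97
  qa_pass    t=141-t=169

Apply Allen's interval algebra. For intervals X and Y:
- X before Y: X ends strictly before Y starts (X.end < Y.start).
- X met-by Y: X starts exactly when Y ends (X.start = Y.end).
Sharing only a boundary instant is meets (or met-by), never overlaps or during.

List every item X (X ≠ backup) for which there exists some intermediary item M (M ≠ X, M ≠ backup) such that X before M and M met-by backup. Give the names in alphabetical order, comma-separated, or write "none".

lunch, rehearsal

Target backup = [t=101, t=123].
Intermediaries M with M met-by backup: build.
Via build — items with X before build: lunch, rehearsal.
Union: lunch, rehearsal.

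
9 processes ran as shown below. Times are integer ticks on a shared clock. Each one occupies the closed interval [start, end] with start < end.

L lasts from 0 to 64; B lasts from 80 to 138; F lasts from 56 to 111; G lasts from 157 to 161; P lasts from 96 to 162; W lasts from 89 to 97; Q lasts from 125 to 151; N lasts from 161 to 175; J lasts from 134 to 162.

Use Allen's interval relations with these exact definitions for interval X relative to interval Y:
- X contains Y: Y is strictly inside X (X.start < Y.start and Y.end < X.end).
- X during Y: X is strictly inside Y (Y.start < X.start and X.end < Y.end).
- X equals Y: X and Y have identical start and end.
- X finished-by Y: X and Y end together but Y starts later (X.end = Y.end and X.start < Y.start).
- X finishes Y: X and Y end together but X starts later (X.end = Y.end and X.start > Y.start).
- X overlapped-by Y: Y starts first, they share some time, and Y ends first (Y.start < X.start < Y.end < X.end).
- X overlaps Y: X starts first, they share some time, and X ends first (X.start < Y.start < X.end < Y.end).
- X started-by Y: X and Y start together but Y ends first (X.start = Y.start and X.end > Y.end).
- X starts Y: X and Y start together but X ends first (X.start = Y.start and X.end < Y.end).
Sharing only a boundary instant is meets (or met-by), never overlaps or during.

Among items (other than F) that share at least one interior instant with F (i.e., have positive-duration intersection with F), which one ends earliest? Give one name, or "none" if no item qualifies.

Target F = [56, 111].
B [80, 138] → overlapped-by → candidate.
G [157, 161] → after → excluded.
J [134, 162] → after → excluded.
L [0, 64] → overlaps → candidate.
N [161, 175] → after → excluded.
P [96, 162] → overlapped-by → candidate.
Q [125, 151] → after → excluded.
W [89, 97] → during → candidate.
Among candidates, earliest end is 64 → L.

L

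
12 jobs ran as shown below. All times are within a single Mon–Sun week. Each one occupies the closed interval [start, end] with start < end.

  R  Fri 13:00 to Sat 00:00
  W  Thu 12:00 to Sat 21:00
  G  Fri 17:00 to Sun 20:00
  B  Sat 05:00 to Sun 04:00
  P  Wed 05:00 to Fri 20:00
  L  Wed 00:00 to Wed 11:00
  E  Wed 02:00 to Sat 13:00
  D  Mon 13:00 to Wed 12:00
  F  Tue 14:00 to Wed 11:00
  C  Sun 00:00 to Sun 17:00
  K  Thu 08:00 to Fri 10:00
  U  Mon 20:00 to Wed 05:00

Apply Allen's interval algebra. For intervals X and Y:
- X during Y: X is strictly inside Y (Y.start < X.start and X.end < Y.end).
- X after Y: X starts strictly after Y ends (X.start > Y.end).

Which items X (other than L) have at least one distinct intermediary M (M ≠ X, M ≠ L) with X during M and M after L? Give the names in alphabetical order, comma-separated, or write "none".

B, C, R

Target L = [Wed 00:00, Wed 11:00].
Intermediaries M with M after L: B, C, G, K, R, W.
Via B — items with X during B: none.
Via C — items with X during C: none.
Via G — items with X during G: B, C.
Via K — items with X during K: none.
Via R — items with X during R: none.
Via W — items with X during W: R.
Union: B, C, R.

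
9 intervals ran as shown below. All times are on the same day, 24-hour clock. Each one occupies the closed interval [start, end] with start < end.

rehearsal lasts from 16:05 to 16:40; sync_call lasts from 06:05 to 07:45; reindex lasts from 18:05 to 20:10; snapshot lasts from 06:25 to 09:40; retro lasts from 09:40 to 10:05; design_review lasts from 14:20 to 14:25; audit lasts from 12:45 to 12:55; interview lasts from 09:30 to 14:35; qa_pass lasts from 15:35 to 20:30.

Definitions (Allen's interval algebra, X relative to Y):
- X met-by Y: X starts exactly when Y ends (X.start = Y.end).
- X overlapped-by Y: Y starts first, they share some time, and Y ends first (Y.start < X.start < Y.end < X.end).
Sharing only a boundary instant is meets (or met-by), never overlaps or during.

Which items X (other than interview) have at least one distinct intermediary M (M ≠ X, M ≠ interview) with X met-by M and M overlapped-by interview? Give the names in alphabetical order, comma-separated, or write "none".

Target interview = [09:30, 14:35].
Intermediaries M with M overlapped-by interview: none.
Union: none.

none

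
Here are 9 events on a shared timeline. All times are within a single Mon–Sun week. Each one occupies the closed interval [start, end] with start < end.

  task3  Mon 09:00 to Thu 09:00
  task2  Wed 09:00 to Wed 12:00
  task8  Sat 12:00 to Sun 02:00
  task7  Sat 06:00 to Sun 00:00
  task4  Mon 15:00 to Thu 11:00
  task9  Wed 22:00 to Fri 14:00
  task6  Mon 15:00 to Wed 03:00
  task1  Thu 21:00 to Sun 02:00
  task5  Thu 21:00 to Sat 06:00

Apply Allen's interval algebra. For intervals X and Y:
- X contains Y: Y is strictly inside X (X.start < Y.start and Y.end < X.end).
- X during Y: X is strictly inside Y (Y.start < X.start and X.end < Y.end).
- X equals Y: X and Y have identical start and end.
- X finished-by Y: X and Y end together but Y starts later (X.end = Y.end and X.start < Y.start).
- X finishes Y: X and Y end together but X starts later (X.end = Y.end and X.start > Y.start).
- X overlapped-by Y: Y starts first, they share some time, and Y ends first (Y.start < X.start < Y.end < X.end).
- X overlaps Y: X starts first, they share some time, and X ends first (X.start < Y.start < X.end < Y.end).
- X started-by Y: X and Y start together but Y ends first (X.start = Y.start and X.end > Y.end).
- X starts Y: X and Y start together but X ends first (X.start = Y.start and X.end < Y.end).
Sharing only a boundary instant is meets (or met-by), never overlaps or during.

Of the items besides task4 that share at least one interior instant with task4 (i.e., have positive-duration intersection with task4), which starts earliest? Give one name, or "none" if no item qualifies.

Target task4 = [Mon 15:00, Thu 11:00].
task1 [Thu 21:00, Sun 02:00] → after → excluded.
task2 [Wed 09:00, Wed 12:00] → during → candidate.
task3 [Mon 09:00, Thu 09:00] → overlaps → candidate.
task5 [Thu 21:00, Sat 06:00] → after → excluded.
task6 [Mon 15:00, Wed 03:00] → starts → candidate.
task7 [Sat 06:00, Sun 00:00] → after → excluded.
task8 [Sat 12:00, Sun 02:00] → after → excluded.
task9 [Wed 22:00, Fri 14:00] → overlapped-by → candidate.
Among candidates, earliest start is Mon 09:00 → task3.

task3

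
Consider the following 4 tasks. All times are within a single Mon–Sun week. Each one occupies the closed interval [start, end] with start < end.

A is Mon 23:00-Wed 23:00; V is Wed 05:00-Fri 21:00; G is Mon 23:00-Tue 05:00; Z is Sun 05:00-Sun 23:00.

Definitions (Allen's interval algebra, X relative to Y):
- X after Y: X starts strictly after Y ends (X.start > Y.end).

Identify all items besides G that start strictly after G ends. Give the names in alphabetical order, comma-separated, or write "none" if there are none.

Target G = [Mon 23:00, Tue 05:00].
A [Mon 23:00, Wed 23:00] → started-by → no.
V [Wed 05:00, Fri 21:00] → after → yes.
Z [Sun 05:00, Sun 23:00] → after → yes.
Result: V, Z.

V, Z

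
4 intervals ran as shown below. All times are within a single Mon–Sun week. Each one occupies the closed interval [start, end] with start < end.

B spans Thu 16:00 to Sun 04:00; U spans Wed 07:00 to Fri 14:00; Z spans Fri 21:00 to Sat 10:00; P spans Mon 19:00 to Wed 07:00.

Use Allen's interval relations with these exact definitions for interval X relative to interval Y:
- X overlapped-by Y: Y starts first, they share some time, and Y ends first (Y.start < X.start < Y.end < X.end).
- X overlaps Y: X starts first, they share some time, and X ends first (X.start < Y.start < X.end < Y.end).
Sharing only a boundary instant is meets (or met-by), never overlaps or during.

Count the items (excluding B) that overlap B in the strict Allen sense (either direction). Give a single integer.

Target B = [Thu 16:00, Sun 04:00].
P [Mon 19:00, Wed 07:00] → before → no.
U [Wed 07:00, Fri 14:00] → overlaps → counts.
Z [Fri 21:00, Sat 10:00] → during → no.
Total: 1.

1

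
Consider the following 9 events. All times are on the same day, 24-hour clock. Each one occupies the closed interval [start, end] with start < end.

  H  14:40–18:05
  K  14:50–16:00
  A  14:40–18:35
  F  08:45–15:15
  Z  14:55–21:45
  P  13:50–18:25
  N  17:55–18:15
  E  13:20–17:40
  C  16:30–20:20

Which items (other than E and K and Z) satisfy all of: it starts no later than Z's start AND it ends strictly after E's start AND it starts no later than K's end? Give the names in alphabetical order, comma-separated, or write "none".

A, F, H, P

Conditions: its start is no later than Z's start (X.start <= 14:55) AND its end is strictly after E's start (X.end > 13:20) AND its start is no later than K's end (X.start <= 16:00).
A: start 14:40 <= 14:55? ✓; end 18:35 > 13:20? ✓; start 14:40 <= 16:00? ✓ → yes.
C: start 16:30 <= 14:55? ✗; end 20:20 > 13:20? ✓; start 16:30 <= 16:00? ✗ → no.
F: start 08:45 <= 14:55? ✓; end 15:15 > 13:20? ✓; start 08:45 <= 16:00? ✓ → yes.
H: start 14:40 <= 14:55? ✓; end 18:05 > 13:20? ✓; start 14:40 <= 16:00? ✓ → yes.
N: start 17:55 <= 14:55? ✗; end 18:15 > 13:20? ✓; start 17:55 <= 16:00? ✗ → no.
P: start 13:50 <= 14:55? ✓; end 18:25 > 13:20? ✓; start 13:50 <= 16:00? ✓ → yes.
Result: A, F, H, P.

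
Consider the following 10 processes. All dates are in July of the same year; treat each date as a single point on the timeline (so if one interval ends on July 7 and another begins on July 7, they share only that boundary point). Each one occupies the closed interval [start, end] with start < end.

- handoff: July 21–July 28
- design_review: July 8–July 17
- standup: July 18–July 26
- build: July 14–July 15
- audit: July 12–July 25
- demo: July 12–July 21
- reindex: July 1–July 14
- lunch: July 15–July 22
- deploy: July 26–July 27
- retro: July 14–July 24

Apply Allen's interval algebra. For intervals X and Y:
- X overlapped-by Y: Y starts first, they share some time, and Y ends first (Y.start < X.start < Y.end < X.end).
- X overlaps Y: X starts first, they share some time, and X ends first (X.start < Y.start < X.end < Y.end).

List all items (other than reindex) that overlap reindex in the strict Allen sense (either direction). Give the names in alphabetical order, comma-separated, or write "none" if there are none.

audit, demo, design_review

Target reindex = [July 1, July 14].
audit [July 12, July 25] → overlapped-by → yes.
build [July 14, July 15] → met-by → no.
demo [July 12, July 21] → overlapped-by → yes.
deploy [July 26, July 27] → after → no.
design_review [July 8, July 17] → overlapped-by → yes.
handoff [July 21, July 28] → after → no.
lunch [July 15, July 22] → after → no.
retro [July 14, July 24] → met-by → no.
standup [July 18, July 26] → after → no.
Result: audit, demo, design_review.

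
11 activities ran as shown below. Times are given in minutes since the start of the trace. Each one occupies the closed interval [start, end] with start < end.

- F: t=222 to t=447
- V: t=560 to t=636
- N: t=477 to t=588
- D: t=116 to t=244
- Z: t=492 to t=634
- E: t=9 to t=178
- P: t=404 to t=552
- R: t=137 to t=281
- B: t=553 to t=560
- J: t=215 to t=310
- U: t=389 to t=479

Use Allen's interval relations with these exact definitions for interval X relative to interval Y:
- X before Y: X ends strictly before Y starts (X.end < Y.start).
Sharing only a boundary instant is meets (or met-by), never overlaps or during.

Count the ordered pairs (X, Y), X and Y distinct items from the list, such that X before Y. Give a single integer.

Checking all 110 ordered pairs for relation 'before'; matching pairs in alphabetical order:
(D, B): D before B ✓
(D, N): D before N ✓
(D, P): D before P ✓
(D, U): D before U ✓
(D, V): D before V ✓
(D, Z): D before Z ✓
(E, B): E before B ✓
(E, F): E before F ✓
(E, J): E before J ✓
(E, N): E before N ✓
(E, P): E before P ✓
(E, U): E before U ✓
(E, V): E before V ✓
(E, Z): E before Z ✓
(F, B): F before B ✓
(F, N): F before N ✓
(F, V): F before V ✓
(F, Z): F before Z ✓
(J, B): J before B ✓
(J, N): J before N ✓
(J, P): J before P ✓
(J, U): J before U ✓
(J, V): J before V ✓
(J, Z): J before Z ✓
... plus 11 further pairs not listed.
Count: 35.

35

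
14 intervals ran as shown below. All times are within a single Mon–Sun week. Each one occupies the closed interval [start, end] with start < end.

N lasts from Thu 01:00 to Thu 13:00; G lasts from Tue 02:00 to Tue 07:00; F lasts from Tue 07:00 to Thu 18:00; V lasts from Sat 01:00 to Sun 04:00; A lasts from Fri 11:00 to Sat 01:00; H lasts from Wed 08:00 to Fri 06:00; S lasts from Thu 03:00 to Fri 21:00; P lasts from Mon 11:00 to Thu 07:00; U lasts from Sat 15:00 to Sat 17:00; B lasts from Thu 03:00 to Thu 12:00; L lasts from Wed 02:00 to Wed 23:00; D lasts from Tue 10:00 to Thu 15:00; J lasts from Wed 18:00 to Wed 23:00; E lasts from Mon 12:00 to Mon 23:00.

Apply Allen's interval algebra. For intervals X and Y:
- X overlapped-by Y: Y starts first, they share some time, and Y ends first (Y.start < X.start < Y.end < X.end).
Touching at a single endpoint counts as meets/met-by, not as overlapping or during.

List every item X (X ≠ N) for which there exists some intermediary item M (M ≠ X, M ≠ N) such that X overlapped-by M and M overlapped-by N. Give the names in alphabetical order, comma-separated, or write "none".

A

Target N = [Thu 01:00, Thu 13:00].
Intermediaries M with M overlapped-by N: S.
Via S — items with X overlapped-by S: A.
Union: A.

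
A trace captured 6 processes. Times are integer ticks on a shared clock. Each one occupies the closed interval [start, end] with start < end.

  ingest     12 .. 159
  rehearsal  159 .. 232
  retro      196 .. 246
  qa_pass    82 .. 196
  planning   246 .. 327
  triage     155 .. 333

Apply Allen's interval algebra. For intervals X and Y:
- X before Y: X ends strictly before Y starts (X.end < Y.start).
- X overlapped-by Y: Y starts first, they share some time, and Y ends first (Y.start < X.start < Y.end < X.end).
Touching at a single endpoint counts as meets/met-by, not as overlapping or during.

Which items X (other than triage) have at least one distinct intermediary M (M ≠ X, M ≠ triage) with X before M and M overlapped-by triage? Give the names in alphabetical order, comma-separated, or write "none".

Target triage = [155, 333].
Intermediaries M with M overlapped-by triage: none.
Union: none.

none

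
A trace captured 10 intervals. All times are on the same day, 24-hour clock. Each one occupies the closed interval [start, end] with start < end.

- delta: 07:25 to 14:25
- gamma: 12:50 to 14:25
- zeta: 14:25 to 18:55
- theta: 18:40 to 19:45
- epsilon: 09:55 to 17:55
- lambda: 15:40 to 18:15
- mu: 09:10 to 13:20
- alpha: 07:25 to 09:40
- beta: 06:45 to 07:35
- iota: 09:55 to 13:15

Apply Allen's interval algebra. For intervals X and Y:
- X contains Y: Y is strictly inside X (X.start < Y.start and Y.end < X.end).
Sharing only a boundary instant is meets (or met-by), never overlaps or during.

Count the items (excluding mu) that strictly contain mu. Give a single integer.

Target mu = [09:10, 13:20].
alpha [07:25, 09:40] → overlaps → no.
beta [06:45, 07:35] → before → no.
delta [07:25, 14:25] → contains → counts.
epsilon [09:55, 17:55] → overlapped-by → no.
gamma [12:50, 14:25] → overlapped-by → no.
iota [09:55, 13:15] → during → no.
lambda [15:40, 18:15] → after → no.
theta [18:40, 19:45] → after → no.
zeta [14:25, 18:55] → after → no.
Total: 1.

1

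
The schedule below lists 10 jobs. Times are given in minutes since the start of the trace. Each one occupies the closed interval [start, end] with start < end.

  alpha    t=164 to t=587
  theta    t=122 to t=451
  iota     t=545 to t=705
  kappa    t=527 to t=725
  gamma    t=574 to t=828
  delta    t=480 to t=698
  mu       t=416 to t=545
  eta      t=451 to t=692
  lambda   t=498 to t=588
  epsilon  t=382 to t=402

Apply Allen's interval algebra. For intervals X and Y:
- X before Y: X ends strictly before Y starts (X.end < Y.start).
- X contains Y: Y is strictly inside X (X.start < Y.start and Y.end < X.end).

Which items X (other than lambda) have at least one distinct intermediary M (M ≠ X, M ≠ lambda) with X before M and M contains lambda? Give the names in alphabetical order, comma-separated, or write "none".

epsilon, theta

Target lambda = [t=498, t=588].
Intermediaries M with M contains lambda: delta, eta.
Via delta — items with X before delta: epsilon, theta.
Via eta — items with X before eta: epsilon.
Union: epsilon, theta.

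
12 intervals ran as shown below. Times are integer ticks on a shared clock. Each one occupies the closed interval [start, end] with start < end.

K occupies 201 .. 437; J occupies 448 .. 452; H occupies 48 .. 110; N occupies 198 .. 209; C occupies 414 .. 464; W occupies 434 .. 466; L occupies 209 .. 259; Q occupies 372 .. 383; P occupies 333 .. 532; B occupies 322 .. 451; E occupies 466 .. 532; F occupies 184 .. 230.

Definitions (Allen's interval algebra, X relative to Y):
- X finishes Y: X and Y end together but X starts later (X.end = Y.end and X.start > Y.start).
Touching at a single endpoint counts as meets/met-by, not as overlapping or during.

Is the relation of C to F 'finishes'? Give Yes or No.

C = [414, 464], F = [184, 230].
Actual relation of C to F: after.
Asked whether 'finishes' holds → No.

No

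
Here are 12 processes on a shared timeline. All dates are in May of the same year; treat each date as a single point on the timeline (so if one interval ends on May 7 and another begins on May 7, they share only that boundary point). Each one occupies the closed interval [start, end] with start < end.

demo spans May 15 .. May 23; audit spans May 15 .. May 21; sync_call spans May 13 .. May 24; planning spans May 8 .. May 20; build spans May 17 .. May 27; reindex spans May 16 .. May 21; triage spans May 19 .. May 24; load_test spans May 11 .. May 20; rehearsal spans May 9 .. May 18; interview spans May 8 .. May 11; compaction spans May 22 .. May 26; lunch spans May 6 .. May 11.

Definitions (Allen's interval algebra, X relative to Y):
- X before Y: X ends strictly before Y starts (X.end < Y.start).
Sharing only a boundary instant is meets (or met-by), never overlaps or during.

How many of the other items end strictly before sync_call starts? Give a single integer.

Target sync_call = [May 13, May 24].
audit [May 15, May 21] → during → no.
build [May 17, May 27] → overlapped-by → no.
compaction [May 22, May 26] → overlapped-by → no.
demo [May 15, May 23] → during → no.
interview [May 8, May 11] → before → counts.
load_test [May 11, May 20] → overlaps → no.
lunch [May 6, May 11] → before → counts.
planning [May 8, May 20] → overlaps → no.
rehearsal [May 9, May 18] → overlaps → no.
reindex [May 16, May 21] → during → no.
triage [May 19, May 24] → finishes → no.
Total: 2.

2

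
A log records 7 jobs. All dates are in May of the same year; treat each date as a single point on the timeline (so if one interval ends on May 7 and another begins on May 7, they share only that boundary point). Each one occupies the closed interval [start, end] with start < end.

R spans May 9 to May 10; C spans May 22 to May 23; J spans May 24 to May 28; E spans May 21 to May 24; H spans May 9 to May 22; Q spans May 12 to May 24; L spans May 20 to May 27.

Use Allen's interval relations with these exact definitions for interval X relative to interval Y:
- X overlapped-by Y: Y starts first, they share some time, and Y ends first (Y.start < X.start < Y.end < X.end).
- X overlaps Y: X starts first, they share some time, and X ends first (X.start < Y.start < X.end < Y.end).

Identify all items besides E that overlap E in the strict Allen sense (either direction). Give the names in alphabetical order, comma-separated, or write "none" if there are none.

Target E = [May 21, May 24].
C [May 22, May 23] → during → no.
H [May 9, May 22] → overlaps → yes.
J [May 24, May 28] → met-by → no.
L [May 20, May 27] → contains → no.
Q [May 12, May 24] → finished-by → no.
R [May 9, May 10] → before → no.
Result: H.

H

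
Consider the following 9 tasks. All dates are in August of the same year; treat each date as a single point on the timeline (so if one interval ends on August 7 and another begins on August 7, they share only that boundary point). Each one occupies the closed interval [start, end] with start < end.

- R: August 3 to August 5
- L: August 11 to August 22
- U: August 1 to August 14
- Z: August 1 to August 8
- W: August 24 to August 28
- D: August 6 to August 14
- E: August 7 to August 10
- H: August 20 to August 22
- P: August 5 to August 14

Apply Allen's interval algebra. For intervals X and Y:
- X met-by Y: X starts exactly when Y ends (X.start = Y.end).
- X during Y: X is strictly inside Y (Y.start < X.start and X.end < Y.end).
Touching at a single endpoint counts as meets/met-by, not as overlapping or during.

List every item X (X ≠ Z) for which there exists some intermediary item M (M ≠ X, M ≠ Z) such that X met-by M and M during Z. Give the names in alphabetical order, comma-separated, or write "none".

Target Z = [August 1, August 8].
Intermediaries M with M during Z: R.
Via R — items with X met-by R: P.
Union: P.

P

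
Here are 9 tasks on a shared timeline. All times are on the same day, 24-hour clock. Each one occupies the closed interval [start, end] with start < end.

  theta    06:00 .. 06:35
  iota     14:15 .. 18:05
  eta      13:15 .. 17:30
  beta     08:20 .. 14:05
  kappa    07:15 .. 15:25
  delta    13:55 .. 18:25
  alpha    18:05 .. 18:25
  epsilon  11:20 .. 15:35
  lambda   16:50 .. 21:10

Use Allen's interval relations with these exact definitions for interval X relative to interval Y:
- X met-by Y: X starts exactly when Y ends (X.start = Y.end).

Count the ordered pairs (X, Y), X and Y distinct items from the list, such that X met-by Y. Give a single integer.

1

Checking all 72 ordered pairs for relation 'met-by'; matching pairs in alphabetical order:
(alpha, iota): alpha met-by iota ✓
Count: 1.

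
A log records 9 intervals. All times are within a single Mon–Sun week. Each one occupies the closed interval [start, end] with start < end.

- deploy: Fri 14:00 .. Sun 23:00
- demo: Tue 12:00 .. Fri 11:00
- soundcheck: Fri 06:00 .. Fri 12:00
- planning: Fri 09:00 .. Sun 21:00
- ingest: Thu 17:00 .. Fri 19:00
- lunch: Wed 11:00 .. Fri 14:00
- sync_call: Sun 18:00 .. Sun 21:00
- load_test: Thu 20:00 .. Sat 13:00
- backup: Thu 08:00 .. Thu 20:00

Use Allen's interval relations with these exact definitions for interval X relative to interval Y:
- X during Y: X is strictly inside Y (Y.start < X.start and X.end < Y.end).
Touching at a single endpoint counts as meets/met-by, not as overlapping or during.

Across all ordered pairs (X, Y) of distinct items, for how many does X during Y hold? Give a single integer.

6

Checking all 72 ordered pairs for relation 'during'; matching pairs in alphabetical order:
(backup, demo): backup during demo ✓
(backup, lunch): backup during lunch ✓
(soundcheck, ingest): soundcheck during ingest ✓
(soundcheck, load_test): soundcheck during load_test ✓
(soundcheck, lunch): soundcheck during lunch ✓
(sync_call, deploy): sync_call during deploy ✓
Count: 6.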